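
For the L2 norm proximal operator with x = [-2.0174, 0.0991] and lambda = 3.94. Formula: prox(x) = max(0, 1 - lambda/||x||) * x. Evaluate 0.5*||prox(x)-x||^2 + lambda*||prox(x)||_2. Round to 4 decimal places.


Step 1: Compute ||x||.
||x|| = 2.0198
Step 2: Compute scaling factor.
scale = max(0, 1 - 3.94/2.0198) = 0.0
Step 3: prox(x) = [-0.0, 0.0]
||prox(x)|| = 0.0
Step 4: Proximal objective.
0.5*||prox-x||^2 = 2.0399
lambda*||prox|| = 0.0
Total = 2.0399


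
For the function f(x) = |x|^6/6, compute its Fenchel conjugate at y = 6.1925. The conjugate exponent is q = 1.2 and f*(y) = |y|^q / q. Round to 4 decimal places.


The conjugate exponent q satisfies 1/p + 1/q = 1.
p = 6, so q = 6/(6 - 1) = 1.2
|y|^q = 6.1925^1.2 = 8.9174
f*(6.1925) = 8.9174 / 1.2 = 7.4312


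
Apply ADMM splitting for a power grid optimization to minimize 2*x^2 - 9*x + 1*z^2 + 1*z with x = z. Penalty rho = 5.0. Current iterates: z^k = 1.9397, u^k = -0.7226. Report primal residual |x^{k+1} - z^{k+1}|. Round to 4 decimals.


ADMM iteration with rho = 5.0, z^k = 1.9397, u^k = -0.7226
Step 1: x-update.
Minimize 2*x^2 - 9*x + (5.0/2)*(x - 1.9397 - 0.7226)^2
FOC: (2*2 + 5.0)*x = 9 + 5.0*(1.9397 + 0.7226)
x^{k+1} = 2.4791
Step 2: z-update.
Minimize 1*z^2 + 1*z + (5.0/2)*(2.4791 - z - 0.7226)^2
FOC: (2*1 + 5.0)*z = -1 + 5.0*(2.4791 - 0.7226)
z^{k+1} = 1.1118
Step 3: u-update.
u^{k+1} = -0.7226 + 2.4791 - 1.1118 = 0.6447
Step 4: Primal residual = |2.4791 - 1.1118| = 1.3673


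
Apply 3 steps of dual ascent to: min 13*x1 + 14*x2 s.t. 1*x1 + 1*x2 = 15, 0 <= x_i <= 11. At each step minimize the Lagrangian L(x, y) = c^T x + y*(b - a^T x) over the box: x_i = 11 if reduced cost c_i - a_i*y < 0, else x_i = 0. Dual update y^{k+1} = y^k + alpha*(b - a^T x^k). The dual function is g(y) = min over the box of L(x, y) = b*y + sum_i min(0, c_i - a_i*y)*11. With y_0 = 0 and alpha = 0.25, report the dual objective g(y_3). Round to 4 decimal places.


Dual ascent for LP: min 13*x1 + 14*x2, 1*x1 + 1*x2 = 15, 0 <= x_i <= 11
Step 1: y^k = 0.0, reduced costs: (13.0, 14.0)
  x^k = (0.0, 0.0), subgradient = b - a^T x = 15.0
  y^{k+1} = 0.0 + 0.25*15.0 = 3.75
Step 2: y^k = 3.75, reduced costs: (9.25, 10.25)
  x^k = (0.0, 0.0), subgradient = b - a^T x = 15.0
  y^{k+1} = 3.75 + 0.25*15.0 = 7.5
Step 3: y^k = 7.5, reduced costs: (5.5, 6.5)
  x^k = (0.0, 0.0), subgradient = b - a^T x = 15.0
  y^{k+1} = 7.5 + 0.25*15.0 = 11.25
Dual objective at y_3 = 11.25: reduced costs (1.75, 2.75), box minimizer x = (0.0, 0.0)
g(y_3) = b*y + (c1 - a1*y)*x1 + (c2 - a2*y)*x2 = 15*11.25 + 1.75*0.0 + 2.75*0.0 = 168.75 + 0.0 + 0.0 = 168.75


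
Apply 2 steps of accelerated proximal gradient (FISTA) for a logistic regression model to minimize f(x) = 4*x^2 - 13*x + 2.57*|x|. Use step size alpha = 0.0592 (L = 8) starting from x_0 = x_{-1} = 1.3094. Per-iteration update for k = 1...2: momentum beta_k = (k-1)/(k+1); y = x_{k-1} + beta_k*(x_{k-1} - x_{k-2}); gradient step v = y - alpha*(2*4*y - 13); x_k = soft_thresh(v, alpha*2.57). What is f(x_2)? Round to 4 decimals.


FISTA on f(x) = 4*x^2 - 13*x + 2.57*|x|
L = 8, alpha = 0.0592
Iteration 1: beta = 0.0, y = 1.3094 + 0.0*(1.3094 - 1.3094) = 1.3094
  grad(y) = -2.5248, v = y - alpha*grad = 1.4589
  prox(v) = soft_thresh(1.4589, 0.1521) = 1.3067
Iteration 2: beta = 0.3333, y = 1.3067 + 0.3333*(1.3067 - 1.3094) = 1.3058
  grad(y) = -2.5533, v = y - alpha*grad = 1.457
  prox(v) = soft_thresh(1.457, 0.1521) = 1.3048
f(x_2) = 4*1.3048^2 - 13*1.3048 + 2.57*|1.3048| = -6.7991


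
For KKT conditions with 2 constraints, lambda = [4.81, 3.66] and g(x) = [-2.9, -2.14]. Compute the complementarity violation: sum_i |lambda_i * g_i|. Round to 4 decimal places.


KKT complementary slackness check:
lambda_1 * g_1 = 4.81 * -2.9 = -13.949
lambda_2 * g_2 = 3.66 * -2.14 = -7.8324
Total violation = 13.949 + 7.8324 = 21.7814


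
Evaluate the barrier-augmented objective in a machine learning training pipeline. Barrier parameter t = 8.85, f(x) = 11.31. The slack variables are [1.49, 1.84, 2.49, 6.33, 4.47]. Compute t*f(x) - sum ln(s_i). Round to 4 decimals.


Step 1: Compute log-barrier.
ln values: [0.3988, 0.6098, 0.9123, 1.8453, 1.4974]
phi = -(0.3988 + 0.6098 + 0.9123 + 1.8453 + 1.4974) = -5.2635
Step 2: Compute augmented objective.
t*f(x) = 8.85*11.31 = 100.0935
Total = 100.0935 - 5.2635 = 94.83


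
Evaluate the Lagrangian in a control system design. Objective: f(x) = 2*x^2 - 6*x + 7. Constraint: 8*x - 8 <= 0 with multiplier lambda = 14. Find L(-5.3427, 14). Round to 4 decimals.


Step 1: Evaluate f(x).
f(-5.3427) = 2*(-5.3427)^2 - 6*(-5.3427) + 7 = 96.1451
Step 2: Evaluate g(x).
g(-5.3427) = 8*-5.3427 - 8 = -50.7416
Step 3: Compute Lagrangian.
L = 96.1451 + 14*-50.7416 = -614.2373


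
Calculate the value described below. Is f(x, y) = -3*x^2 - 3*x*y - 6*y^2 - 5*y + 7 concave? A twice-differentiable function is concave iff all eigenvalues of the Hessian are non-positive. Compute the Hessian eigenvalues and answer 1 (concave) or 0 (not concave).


The Hessian of f(x,y) = -3*x^2 - 3*x*y - 6*y^2 - 5*y + 7 is:
H = [[-6, -3], [-3, -12]]
Trace = -6 - 12 = -18
Determinant = -6*-12 - (-3)^2 = 63
Discriminant = (-18)^2 - 4*63 = 72.0
Eigenvalues: lambda_1 = -13.2426, lambda_2 = -4.7574
The function is concave.

1


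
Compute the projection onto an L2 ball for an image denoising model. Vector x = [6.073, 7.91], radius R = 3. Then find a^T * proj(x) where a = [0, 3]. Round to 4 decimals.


Step 1: Compute ||x|| (intermediates to 6 decimals).
||x|| = sqrt(6.073^2 + 7.91^2) = 9.972433
Step 2: Project.
Since ||x|| > R, scale = R/||x|| = 3/9.972433 = 0.300829, proj(x) = scale * x
proj(x) = [1.826935, 2.379557]
Step 3: Dot product.
a^T * proj(x) = 0*1.826935 + 3*2.379557 = 7.1387


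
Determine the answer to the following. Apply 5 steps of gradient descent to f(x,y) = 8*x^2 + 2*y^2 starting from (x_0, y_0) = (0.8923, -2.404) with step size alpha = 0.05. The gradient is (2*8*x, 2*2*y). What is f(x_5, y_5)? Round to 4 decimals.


Gradient descent on f(x,y) = 8*x^2 + 2*y^2.
Starting point: (0.8923, -2.404), alpha = 0.05
Step 1: grad_x = 2*8*0.8923 = 14.2768, grad_y = 2*2*-2.404 = -9.616
  x_1 = 0.8923 - 0.05*14.2768 = 0.1785
  y_1 = -2.404 - 0.05*-9.616 = -1.9232
Step 2: grad_x = 2*8*0.1785 = 2.8554, grad_y = 2*2*-1.9232 = -7.6928
  x_2 = 0.1785 - 0.05*2.8554 = 0.0357
  y_2 = -1.9232 - 0.05*-7.6928 = -1.5386
Step 3: grad_x = 2*8*0.0357 = 0.5711, grad_y = 2*2*-1.5386 = -6.1542
  x_3 = 0.0357 - 0.05*0.5711 = 0.0071
  y_3 = -1.5386 - 0.05*-6.1542 = -1.2308
Step 4: grad_x = 2*8*0.0071 = 0.1142, grad_y = 2*2*-1.2308 = -4.9234
  x_4 = 0.0071 - 0.05*0.1142 = 0.0014
  y_4 = -1.2308 - 0.05*-4.9234 = -0.9847
Step 5: grad_x = 2*8*0.0014 = 0.0228, grad_y = 2*2*-0.9847 = -3.9387
  x_5 = 0.0014 - 0.05*0.0228 = 0.0003
  y_5 = -0.9847 - 0.05*-3.9387 = -0.7877
f(0.0003, -0.7877) = 8*0.0003^2 + 2*(-0.7877)^2 = 1.2411


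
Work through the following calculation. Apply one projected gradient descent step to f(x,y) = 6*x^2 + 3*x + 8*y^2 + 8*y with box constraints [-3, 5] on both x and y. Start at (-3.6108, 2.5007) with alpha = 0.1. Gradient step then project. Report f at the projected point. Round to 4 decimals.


Step 1: Compute gradient at (-3.6108, 2.5007).
grad_x = 2*6*-3.6108 + 3 = -40.3296
grad_y = 2*8*2.5007 + 8 = 48.0112
Step 2: Gradient step.
x_raw = -3.6108 - 0.1*-40.3296 = 0.4222
y_raw = 2.5007 - 0.1*48.0112 = -2.3004
Step 3: Project onto [-3, 5].
x_proj = clip(0.4222) = 0.4222
y_proj = clip(-2.3004) = -2.3004
Step 4: Evaluate f.
f(0.4222, -2.3004) = 26.2679


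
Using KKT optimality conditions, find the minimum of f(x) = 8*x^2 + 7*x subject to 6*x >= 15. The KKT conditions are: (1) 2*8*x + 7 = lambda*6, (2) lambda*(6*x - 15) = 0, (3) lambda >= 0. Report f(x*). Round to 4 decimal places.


Step 1: Try lambda = 0 (constraint inactive).
x_unc = -7/(2*8) = -0.4375
Check: 6*-0.4375 = -2.625 < 15 -- violated!
Step 2: Constraint must be active: 6*x = 15
x* = 15/6 = 2.5
lambda = (2*8*2.5 + 7)/6 = 7.8333
Step 3: Compute optimal value.
f(x*) = 8*2.5^2 + 7*2.5 = 67.5


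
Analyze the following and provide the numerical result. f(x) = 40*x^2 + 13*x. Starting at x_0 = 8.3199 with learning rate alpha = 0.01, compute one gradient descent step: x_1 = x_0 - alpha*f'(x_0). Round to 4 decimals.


We compute the gradient at x_0 and apply the update.
f'(x) = 80*x + 13
f'(8.3199) = 80*8.3199 + 13 = 678.592
x_1 = 8.3199 - 0.01*678.592 = 1.534


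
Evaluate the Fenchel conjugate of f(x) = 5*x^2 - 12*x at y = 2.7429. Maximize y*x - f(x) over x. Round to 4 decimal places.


f*(y) = sup_x {y*x - a*x^2 - b*x} = sup_x {(y-b)*x - a*x^2}
FOC: (y - b) - 2a*x = 0 => x* = (y - b)/(2a)
x* = (2.7429 + 12)/(2*5) = 1.4743
f*(2.7429) = (y-b)^2/(4a) = (2.7429 + 12)^2/(4*5)
= 217.3531/20 = 10.8677


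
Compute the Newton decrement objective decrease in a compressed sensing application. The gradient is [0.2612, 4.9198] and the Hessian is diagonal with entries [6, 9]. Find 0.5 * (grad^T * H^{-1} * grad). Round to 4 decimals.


Step 1: H is diagonal, so H^(-1) * g = [0.0435, 0.5466].
Step 2: g^T H^(-1) g = sum_i g_i^2 / H_ii
  = (0.2612)^2/6 + (4.9198)^2/9
  = 0.0114 + 2.6894 = 2.7008
Step 3: Objective decrease = 0.5 * g^T H^(-1) g = 1.3504


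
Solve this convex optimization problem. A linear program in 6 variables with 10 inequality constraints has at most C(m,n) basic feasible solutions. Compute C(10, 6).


Each vertex corresponds to some choice of n active constraints out of m, so the number of vertices is at most C(m, n) = m! / (n!(m-n)!).
m = 10, n = 6
Numerator: 10 * 9 * 8 * 7 * 6 * 5
Denominator: 6! = 720
C(10, 6) = 210


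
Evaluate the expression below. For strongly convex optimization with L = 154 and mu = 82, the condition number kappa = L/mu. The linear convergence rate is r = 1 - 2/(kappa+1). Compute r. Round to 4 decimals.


Step 1: Compute the condition number.
kappa = L/mu = 154/82 = 1.878
Step 2: Compute the convergence rate.
r = 1 - 2/(kappa + 1) = 1 - 2*mu/(L + mu) = (L - mu)/(L + mu) = 72/236 = 0.3051


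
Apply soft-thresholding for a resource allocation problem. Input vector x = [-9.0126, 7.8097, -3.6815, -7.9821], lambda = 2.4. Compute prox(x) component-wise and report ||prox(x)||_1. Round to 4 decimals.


Soft-thresholding with lambda = 2.4:
prox(-9.0126) = sign(-9.0126)*max(|-9.0126| - 2.4, 0) = -6.6126
prox(7.8097) = sign(7.8097)*max(|7.8097| - 2.4, 0) = 5.4097
prox(-3.6815) = sign(-3.6815)*max(|-3.6815| - 2.4, 0) = -1.2815
prox(-7.9821) = sign(-7.9821)*max(|-7.9821| - 2.4, 0) = -5.5821
prox(x) = [-6.6126, 5.4097, -1.2815, -5.5821]
||prox(x)||_1 = 6.6126 + 5.4097 + 1.2815 + 5.5821 = 18.8859


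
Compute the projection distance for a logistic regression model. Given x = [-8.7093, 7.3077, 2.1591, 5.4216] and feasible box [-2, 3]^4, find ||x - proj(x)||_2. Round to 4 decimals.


Project each component onto [-2, 3].
clip(-8.7093) = -2.0, clip(7.3077) = 3.0, clip(2.1591) = 2.1591, clip(5.4216) = 3.0
Projection = [-2.0, 3.0, 2.1591, 3.0]
Squared diffs: [45.0147, 18.5563, 0.0, 5.8641]
Distance = sqrt(69.4351) = 8.3328


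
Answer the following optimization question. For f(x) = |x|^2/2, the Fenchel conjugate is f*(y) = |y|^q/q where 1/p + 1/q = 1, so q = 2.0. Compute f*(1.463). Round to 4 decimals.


The conjugate exponent q satisfies 1/p + 1/q = 1.
p = 2, so q = 2/(2 - 1) = 2.0
|y|^q = 1.463^2.0 = 2.1404
f*(1.463) = 2.1404 / 2.0 = 1.0702


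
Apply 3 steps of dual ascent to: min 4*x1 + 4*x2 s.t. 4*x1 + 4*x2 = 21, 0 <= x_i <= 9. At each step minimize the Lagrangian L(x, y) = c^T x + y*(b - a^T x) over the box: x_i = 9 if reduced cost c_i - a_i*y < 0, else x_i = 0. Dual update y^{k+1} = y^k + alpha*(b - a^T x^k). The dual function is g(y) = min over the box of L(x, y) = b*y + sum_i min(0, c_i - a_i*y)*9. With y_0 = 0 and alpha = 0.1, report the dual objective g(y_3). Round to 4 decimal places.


Dual ascent for LP: min 4*x1 + 4*x2, 4*x1 + 4*x2 = 21, 0 <= x_i <= 9
Step 1: y^k = 0.0, reduced costs: (4.0, 4.0)
  x^k = (0.0, 0.0), subgradient = b - a^T x = 21.0
  y^{k+1} = 0.0 + 0.1*21.0 = 2.1
Step 2: y^k = 2.1, reduced costs: (-4.4, -4.4)
  x^k = (9.0, 9.0), subgradient = b - a^T x = -51.0
  y^{k+1} = 2.1 + 0.1*-51.0 = -3.0
Step 3: y^k = -3.0, reduced costs: (16.0, 16.0)
  x^k = (0.0, 0.0), subgradient = b - a^T x = 21.0
  y^{k+1} = -3.0 + 0.1*21.0 = -0.9
Dual objective at y_3 = -0.9: reduced costs (7.6, 7.6), box minimizer x = (0.0, 0.0)
g(y_3) = b*y + (c1 - a1*y)*x1 + (c2 - a2*y)*x2 = 21*(-0.9) + 7.6*0.0 + 7.6*0.0 = -18.9 + 0.0 + 0.0 = -18.9


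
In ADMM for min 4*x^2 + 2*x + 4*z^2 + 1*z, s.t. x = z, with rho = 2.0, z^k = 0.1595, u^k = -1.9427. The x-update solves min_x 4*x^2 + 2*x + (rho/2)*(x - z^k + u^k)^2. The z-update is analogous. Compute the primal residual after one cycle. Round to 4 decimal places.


ADMM iteration with rho = 2.0, z^k = 0.1595, u^k = -1.9427
Step 1: x-update.
Minimize 4*x^2 + 2*x + (2.0/2)*(x - 0.1595 - 1.9427)^2
FOC: (2*4 + 2.0)*x = -2 + 2.0*(0.1595 + 1.9427)
x^{k+1} = 0.2204
Step 2: z-update.
Minimize 4*z^2 + 1*z + (2.0/2)*(0.2204 - z - 1.9427)^2
FOC: (2*4 + 2.0)*z = -1 + 2.0*(0.2204 - 1.9427)
z^{k+1} = -0.4445
Step 3: u-update.
u^{k+1} = -1.9427 + 0.2204 + 0.4445 = -1.2778
Step 4: Primal residual = |0.2204 + 0.4445| = 0.6649


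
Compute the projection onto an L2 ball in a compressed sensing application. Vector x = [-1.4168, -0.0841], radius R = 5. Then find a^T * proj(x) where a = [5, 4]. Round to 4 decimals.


Step 1: Compute ||x|| (intermediates to 6 decimals).
||x|| = sqrt((-1.4168)^2 + (-0.0841)^2) = 1.419294
Step 2: Project.
Since ||x|| <= R, proj = x (no scaling needed).
proj(x) = [-1.4168, -0.0841]
Step 3: Dot product.
a^T * proj(x) = 5*(-1.4168) + 4*(-0.0841) = -7.4204


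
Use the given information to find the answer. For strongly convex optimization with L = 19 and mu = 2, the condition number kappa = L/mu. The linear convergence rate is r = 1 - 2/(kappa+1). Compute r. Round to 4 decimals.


Step 1: Compute the condition number.
kappa = L/mu = 19/2 = 9.5
Step 2: Compute the convergence rate.
r = 1 - 2/(kappa + 1) = 1 - 2*mu/(L + mu) = (L - mu)/(L + mu) = 17/21 = 0.8095


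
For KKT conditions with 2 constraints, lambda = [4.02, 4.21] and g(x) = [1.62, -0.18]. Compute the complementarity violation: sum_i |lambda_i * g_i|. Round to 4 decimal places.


KKT complementary slackness check:
lambda_1 * g_1 = 4.02 * 1.62 = 6.5124
lambda_2 * g_2 = 4.21 * -0.18 = -0.7578
Total violation = 6.5124 + 0.7578 = 7.2702


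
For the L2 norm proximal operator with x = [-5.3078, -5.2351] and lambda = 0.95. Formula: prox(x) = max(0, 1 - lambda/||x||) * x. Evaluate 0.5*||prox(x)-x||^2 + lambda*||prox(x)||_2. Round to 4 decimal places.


Step 1: Compute ||x||.
||x|| = 7.4551
Step 2: Compute scaling factor.
scale = max(0, 1 - 0.95/7.4551) = 0.8726
Step 3: prox(x) = [-4.6314, -4.568]
||prox(x)|| = 6.5051
Step 4: Proximal objective.
0.5*||prox-x||^2 = 0.4513
lambda*||prox|| = 6.1798
Total = 6.6311


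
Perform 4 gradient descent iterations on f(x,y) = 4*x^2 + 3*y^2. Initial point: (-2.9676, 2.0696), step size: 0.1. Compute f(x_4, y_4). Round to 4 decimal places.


Gradient descent on f(x,y) = 4*x^2 + 3*y^2.
Starting point: (-2.9676, 2.0696), alpha = 0.1
Step 1: grad_x = 2*4*-2.9676 = -23.7408, grad_y = 2*3*2.0696 = 12.4176
  x_1 = -2.9676 - 0.1*-23.7408 = -0.5935
  y_1 = 2.0696 - 0.1*12.4176 = 0.8278
Step 2: grad_x = 2*4*-0.5935 = -4.7482, grad_y = 2*3*0.8278 = 4.967
  x_2 = -0.5935 - 0.1*-4.7482 = -0.1187
  y_2 = 0.8278 - 0.1*4.967 = 0.3311
Step 3: grad_x = 2*4*-0.1187 = -0.9496, grad_y = 2*3*0.3311 = 1.9868
  x_3 = -0.1187 - 0.1*-0.9496 = -0.0237
  y_3 = 0.3311 - 0.1*1.9868 = 0.1325
Step 4: grad_x = 2*4*-0.0237 = -0.1899, grad_y = 2*3*0.1325 = 0.7947
  x_4 = -0.0237 - 0.1*-0.1899 = -0.0047
  y_4 = 0.1325 - 0.1*0.7947 = 0.053
f(-0.0047, 0.053) = 4*(-0.0047)^2 + 3*0.053^2 = 0.0085


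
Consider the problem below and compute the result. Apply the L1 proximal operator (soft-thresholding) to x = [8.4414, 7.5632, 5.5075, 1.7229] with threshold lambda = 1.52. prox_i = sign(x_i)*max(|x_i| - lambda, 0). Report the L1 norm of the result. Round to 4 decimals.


Soft-thresholding with lambda = 1.52:
prox(8.4414) = sign(8.4414)*max(|8.4414| - 1.52, 0) = 6.9214
prox(7.5632) = sign(7.5632)*max(|7.5632| - 1.52, 0) = 6.0432
prox(5.5075) = sign(5.5075)*max(|5.5075| - 1.52, 0) = 3.9875
prox(1.7229) = sign(1.7229)*max(|1.7229| - 1.52, 0) = 0.2029
prox(x) = [6.9214, 6.0432, 3.9875, 0.2029]
||prox(x)||_1 = 6.9214 + 6.0432 + 3.9875 + 0.2029 = 17.155


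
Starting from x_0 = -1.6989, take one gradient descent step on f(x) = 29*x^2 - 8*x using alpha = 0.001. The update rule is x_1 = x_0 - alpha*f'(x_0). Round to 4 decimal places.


We compute the gradient at x_0 and apply the update.
f'(x) = 58*x - 8
f'(-1.6989) = 58*-1.6989 - 8 = -106.5362
x_1 = -1.6989 - 0.001*-106.5362 = -1.5924


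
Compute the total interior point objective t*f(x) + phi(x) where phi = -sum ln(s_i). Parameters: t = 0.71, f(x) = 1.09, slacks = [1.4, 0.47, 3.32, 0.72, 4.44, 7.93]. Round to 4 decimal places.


Step 1: Compute log-barrier.
ln values: [0.3365, -0.755, 1.2, -0.3285, 1.4907, 2.0707]
phi = -(0.3365 - 0.755 + 1.2 - 0.3285 + 1.4907 + 2.0707) = -4.0142
Step 2: Compute augmented objective.
t*f(x) = 0.71*1.09 = 0.7739
Total = 0.7739 - 4.0142 = -3.2403


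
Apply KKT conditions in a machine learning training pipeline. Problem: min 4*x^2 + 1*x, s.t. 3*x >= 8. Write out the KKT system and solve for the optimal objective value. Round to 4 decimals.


Step 1: Try lambda = 0 (constraint inactive).
x_unc = -1/(2*4) = -0.125
Check: 3*-0.125 = -0.375 < 8 -- violated!
Step 2: Constraint must be active: 3*x = 8
x* = 8/3 = 2.6667 (rounded; the exact value 8/3 is used below)
lambda = (2*4*(8/3) + 1)/3 = 7.4444
Step 3: Compute optimal value.
f(x*) = 4*(8/3)^2 + 1*(8/3) = 31.1111


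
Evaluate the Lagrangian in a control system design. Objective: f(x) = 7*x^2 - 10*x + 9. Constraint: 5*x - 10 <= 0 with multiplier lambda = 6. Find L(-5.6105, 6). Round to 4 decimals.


Step 1: Evaluate f(x).
f(-5.6105) = 7*(-5.6105)^2 - 10*(-5.6105) + 9 = 285.449
Step 2: Evaluate g(x).
g(-5.6105) = 5*-5.6105 - 10 = -38.0525
Step 3: Compute Lagrangian.
L = 285.449 + 6*-38.0525 = 57.134


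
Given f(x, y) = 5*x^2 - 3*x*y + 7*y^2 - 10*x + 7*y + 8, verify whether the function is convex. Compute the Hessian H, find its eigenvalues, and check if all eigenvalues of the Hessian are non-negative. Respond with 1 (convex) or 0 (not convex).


The Hessian of f(x,y) = 5*x^2 - 3*x*y + 7*y^2 - 10*x + 7*y + 8 is:
H = [[10, -3], [-3, 14]]
Trace = 10 + 14 = 24
Determinant = 10*14 - (-3)^2 = 131
Discriminant = (24)^2 - 4*131 = 52.0
Eigenvalues: lambda_1 = 8.3944, lambda_2 = 15.6056
The function is convex.

1


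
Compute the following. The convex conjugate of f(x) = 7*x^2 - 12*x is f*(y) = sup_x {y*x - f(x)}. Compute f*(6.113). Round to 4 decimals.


f*(y) = sup_x {y*x - a*x^2 - b*x} = sup_x {(y-b)*x - a*x^2}
FOC: (y - b) - 2a*x = 0 => x* = (y - b)/(2a)
x* = (6.113 + 12)/(2*7) = 1.2938
f*(6.113) = (y-b)^2/(4a) = (6.113 + 12)^2/(4*7)
= 328.0808/28 = 11.7172


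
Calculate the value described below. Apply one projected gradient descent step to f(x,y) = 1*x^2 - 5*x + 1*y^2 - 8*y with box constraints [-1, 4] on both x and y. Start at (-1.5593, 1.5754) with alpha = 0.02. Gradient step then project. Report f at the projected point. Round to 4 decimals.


Step 1: Compute gradient at (-1.5593, 1.5754).
grad_x = 2*1*-1.5593 - 5 = -8.1186
grad_y = 2*1*1.5754 - 8 = -4.8492
Step 2: Gradient step.
x_raw = -1.5593 - 0.02*-8.1186 = -1.3969
y_raw = 1.5754 - 0.02*-4.8492 = 1.6724
Step 3: Project onto [-1, 4].
x_proj = clip(-1.3969) = -1.0
y_proj = clip(1.6724) = 1.6724
Step 4: Evaluate f.
f(-1.0, 1.6724) = -4.5822


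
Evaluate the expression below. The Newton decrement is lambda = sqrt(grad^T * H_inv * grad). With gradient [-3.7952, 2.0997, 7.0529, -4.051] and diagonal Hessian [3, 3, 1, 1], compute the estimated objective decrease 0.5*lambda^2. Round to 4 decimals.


Step 1: H is diagonal, so H^(-1) * g = [-1.2651, 0.6999, 7.0529, -4.051].
Step 2: g^T H^(-1) g = sum_i g_i^2 / H_ii
  = (-3.7952)^2/3 + (2.0997)^2/3 + (7.0529)^2/1 + (-4.051)^2/1
  = 4.8012 + 1.4696 + 49.7434 + 16.4106 = 72.4248
Step 3: Objective decrease = 0.5 * g^T H^(-1) g = 36.2124


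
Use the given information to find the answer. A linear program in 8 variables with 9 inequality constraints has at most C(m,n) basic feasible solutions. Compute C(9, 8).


Each vertex corresponds to some choice of n active constraints out of m, so the number of vertices is at most C(m, n) = m! / (n!(m-n)!).
m = 9, n = 8
Numerator: 9 * 8 * 7 * 6 * 5 * 4 * 3 * 2
Denominator: 8! = 40320
C(9, 8) = 9


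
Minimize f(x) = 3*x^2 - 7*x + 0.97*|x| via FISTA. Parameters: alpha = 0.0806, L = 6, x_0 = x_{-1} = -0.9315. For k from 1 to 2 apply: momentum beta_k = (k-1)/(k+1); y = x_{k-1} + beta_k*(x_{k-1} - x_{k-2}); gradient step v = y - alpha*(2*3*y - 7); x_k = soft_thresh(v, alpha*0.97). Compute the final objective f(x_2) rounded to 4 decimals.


FISTA on f(x) = 3*x^2 - 7*x + 0.97*|x|
L = 6, alpha = 0.0806
Iteration 1: beta = 0.0, y = -0.9315 + 0.0*(-0.9315 + 0.9315) = -0.9315
  grad(y) = -12.589, v = y - alpha*grad = 0.0832
  prox(v) = soft_thresh(0.0832, 0.0782) = 0.005
Iteration 2: beta = 0.3333, y = 0.005 + 0.3333*(0.005 + 0.9315) = 0.3172
  grad(y) = -5.0971, v = y - alpha*grad = 0.728
  prox(v) = soft_thresh(0.728, 0.0782) = 0.6498
f(x_2) = 3*0.6498^2 - 7*0.6498 + 0.97*|0.6498| = -2.6516


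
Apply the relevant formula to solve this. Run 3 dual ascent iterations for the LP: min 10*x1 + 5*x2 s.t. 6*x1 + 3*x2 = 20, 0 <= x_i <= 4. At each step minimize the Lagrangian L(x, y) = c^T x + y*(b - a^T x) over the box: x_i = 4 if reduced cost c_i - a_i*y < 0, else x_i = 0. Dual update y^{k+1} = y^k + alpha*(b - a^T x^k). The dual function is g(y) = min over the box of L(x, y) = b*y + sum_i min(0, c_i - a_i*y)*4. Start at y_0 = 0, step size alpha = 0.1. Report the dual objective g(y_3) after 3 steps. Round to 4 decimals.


Dual ascent for LP: min 10*x1 + 5*x2, 6*x1 + 3*x2 = 20, 0 <= x_i <= 4
Step 1: y^k = 0.0, reduced costs: (10.0, 5.0)
  x^k = (0.0, 0.0), subgradient = b - a^T x = 20.0
  y^{k+1} = 0.0 + 0.1*20.0 = 2.0
Step 2: y^k = 2.0, reduced costs: (-2.0, -1.0)
  x^k = (4.0, 4.0), subgradient = b - a^T x = -16.0
  y^{k+1} = 2.0 + 0.1*-16.0 = 0.4
Step 3: y^k = 0.4, reduced costs: (7.6, 3.8)
  x^k = (0.0, 0.0), subgradient = b - a^T x = 20.0
  y^{k+1} = 0.4 + 0.1*20.0 = 2.4
Dual objective at y_3 = 2.4: reduced costs (-4.4, -2.2), box minimizer x = (4.0, 4.0)
g(y_3) = b*y + (c1 - a1*y)*x1 + (c2 - a2*y)*x2 = 20*2.4 + (-4.4)*4.0 + (-2.2)*4.0 = 48.0 - 17.6 - 8.8 = 21.6


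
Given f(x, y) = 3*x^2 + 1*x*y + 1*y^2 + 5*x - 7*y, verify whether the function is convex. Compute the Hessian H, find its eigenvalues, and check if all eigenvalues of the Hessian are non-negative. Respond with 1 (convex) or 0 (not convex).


The Hessian of f(x,y) = 3*x^2 + 1*x*y + 1*y^2 + 5*x - 7*y is:
H = [[6, 1], [1, 2]]
Trace = 6 + 2 = 8
Determinant = 6*2 - (1)^2 = 11
Discriminant = (8)^2 - 4*11 = 20.0
Eigenvalues: lambda_1 = 1.7639, lambda_2 = 6.2361
The function is convex.

1


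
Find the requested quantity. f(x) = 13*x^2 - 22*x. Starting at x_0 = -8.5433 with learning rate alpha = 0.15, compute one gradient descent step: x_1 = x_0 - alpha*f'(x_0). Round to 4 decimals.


We compute the gradient at x_0 and apply the update.
f'(x) = 26*x - 22
f'(-8.5433) = 26*-8.5433 - 22 = -244.1258
x_1 = -8.5433 - 0.15*-244.1258 = 28.0756


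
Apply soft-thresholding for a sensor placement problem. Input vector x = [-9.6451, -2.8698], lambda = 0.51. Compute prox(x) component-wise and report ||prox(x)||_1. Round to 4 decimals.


Soft-thresholding with lambda = 0.51:
prox(-9.6451) = sign(-9.6451)*max(|-9.6451| - 0.51, 0) = -9.1351
prox(-2.8698) = sign(-2.8698)*max(|-2.8698| - 0.51, 0) = -2.3598
prox(x) = [-9.1351, -2.3598]
||prox(x)||_1 = 9.1351 + 2.3598 = 11.4949


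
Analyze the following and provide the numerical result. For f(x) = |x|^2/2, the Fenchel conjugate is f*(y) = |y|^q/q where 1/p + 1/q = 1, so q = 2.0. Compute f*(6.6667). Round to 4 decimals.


The conjugate exponent q satisfies 1/p + 1/q = 1.
p = 2, so q = 2/(2 - 1) = 2.0
|y|^q = 6.6667^2.0 = 44.4449
f*(6.6667) = 44.4449 / 2.0 = 22.2224


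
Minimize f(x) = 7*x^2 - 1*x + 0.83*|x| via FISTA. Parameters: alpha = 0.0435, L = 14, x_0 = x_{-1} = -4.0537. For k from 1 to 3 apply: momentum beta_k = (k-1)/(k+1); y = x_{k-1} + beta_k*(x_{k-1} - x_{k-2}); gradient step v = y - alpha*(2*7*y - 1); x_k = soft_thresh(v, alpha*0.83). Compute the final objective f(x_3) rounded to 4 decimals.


FISTA on f(x) = 7*x^2 - 1*x + 0.83*|x|
L = 14, alpha = 0.0435
Iteration 1: beta = 0.0, y = -4.0537 + 0.0*(-4.0537 + 4.0537) = -4.0537
  grad(y) = -57.7518, v = y - alpha*grad = -1.5415
  prox(v) = soft_thresh(-1.5415, 0.0361) = -1.5054
Iteration 2: beta = 0.3333, y = -1.5054 + 0.3333*(-1.5054 + 4.0537) = -0.656
  grad(y) = -10.1834, v = y - alpha*grad = -0.213
  prox(v) = soft_thresh(-0.213, 0.0361) = -0.1769
Iteration 3: beta = 0.5, y = -0.1769 + 0.5*(-0.1769 + 1.5054) = 0.4874
  grad(y) = 5.8234, v = y - alpha*grad = 0.2341
  prox(v) = soft_thresh(0.2341, 0.0361) = 0.198
f(x_3) = 7*0.198^2 - 1*0.198 + 0.83*|0.198| = 0.2407


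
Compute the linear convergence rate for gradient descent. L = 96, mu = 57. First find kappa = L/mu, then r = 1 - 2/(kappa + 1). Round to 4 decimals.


Step 1: Compute the condition number.
kappa = L/mu = 96/57 = 1.6842
Step 2: Compute the convergence rate.
r = 1 - 2/(kappa + 1) = 1 - 2*mu/(L + mu) = (L - mu)/(L + mu) = 39/153 = 0.2549


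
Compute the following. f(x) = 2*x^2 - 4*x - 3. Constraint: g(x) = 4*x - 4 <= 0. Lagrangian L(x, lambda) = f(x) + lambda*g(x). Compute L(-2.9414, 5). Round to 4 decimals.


Step 1: Evaluate f(x).
f(-2.9414) = 2*(-2.9414)^2 - 4*(-2.9414) - 3 = 26.0693
Step 2: Evaluate g(x).
g(-2.9414) = 4*-2.9414 - 4 = -15.7656
Step 3: Compute Lagrangian.
L = 26.0693 + 5*-15.7656 = -52.7587


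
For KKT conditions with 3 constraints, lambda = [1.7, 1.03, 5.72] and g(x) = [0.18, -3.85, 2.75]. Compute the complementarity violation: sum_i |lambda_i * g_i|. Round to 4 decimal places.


KKT complementary slackness check:
lambda_1 * g_1 = 1.7 * 0.18 = 0.306
lambda_2 * g_2 = 1.03 * -3.85 = -3.9655
lambda_3 * g_3 = 5.72 * 2.75 = 15.73
Total violation = 0.306 + 3.9655 + 15.73 = 20.0015


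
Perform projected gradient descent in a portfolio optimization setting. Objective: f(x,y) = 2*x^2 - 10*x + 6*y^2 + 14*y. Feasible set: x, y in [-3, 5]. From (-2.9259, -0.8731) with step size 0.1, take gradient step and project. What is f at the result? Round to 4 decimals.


Step 1: Compute gradient at (-2.9259, -0.8731).
grad_x = 2*2*-2.9259 - 10 = -21.7036
grad_y = 2*6*-0.8731 + 14 = 3.5228
Step 2: Gradient step.
x_raw = -2.9259 - 0.1*-21.7036 = -0.7555
y_raw = -0.8731 - 0.1*3.5228 = -1.2254
Step 3: Project onto [-3, 5].
x_proj = clip(-0.7555) = -0.7555
y_proj = clip(-1.2254) = -1.2254
Step 4: Evaluate f.
f(-0.7555, -1.2254) = 0.5511


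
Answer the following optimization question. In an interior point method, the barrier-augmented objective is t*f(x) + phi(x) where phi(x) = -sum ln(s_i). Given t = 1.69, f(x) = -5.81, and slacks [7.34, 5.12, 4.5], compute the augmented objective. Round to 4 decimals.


Step 1: Compute log-barrier.
ln values: [1.9933, 1.6332, 1.5041]
phi = -(1.9933 + 1.6332 + 1.5041) = -5.1306
Step 2: Compute augmented objective.
t*f(x) = 1.69*-5.81 = -9.8189
Total = -9.8189 - 5.1306 = -14.9495


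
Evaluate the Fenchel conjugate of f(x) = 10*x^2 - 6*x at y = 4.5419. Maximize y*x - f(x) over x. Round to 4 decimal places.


f*(y) = sup_x {y*x - a*x^2 - b*x} = sup_x {(y-b)*x - a*x^2}
FOC: (y - b) - 2a*x = 0 => x* = (y - b)/(2a)
x* = (4.5419 + 6)/(2*10) = 0.5271
f*(4.5419) = (y-b)^2/(4a) = (4.5419 + 6)^2/(4*10)
= 111.1317/40 = 2.7783


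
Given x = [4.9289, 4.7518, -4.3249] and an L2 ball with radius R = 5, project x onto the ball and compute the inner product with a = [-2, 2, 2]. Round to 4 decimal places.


Step 1: Compute ||x|| (intermediates to 6 decimals).
||x|| = sqrt(4.9289^2 + 4.7518^2 + (-4.3249)^2) = 8.09805
Step 2: Project.
Since ||x|| > R, scale = R/||x|| = 5/8.09805 = 0.617433, proj(x) = scale * x
proj(x) = [3.043266, 2.933918, -2.670336]
Step 3: Dot product.
a^T * proj(x) = -2*3.043266 + 2*2.933918 + 2*(-2.670336) = -5.5594


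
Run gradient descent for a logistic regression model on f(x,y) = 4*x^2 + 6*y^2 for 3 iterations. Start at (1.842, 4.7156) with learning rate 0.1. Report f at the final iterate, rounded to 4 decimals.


Gradient descent on f(x,y) = 4*x^2 + 6*y^2.
Starting point: (1.842, 4.7156), alpha = 0.1
Step 1: grad_x = 2*4*1.842 = 14.736, grad_y = 2*6*4.7156 = 56.5872
  x_1 = 1.842 - 0.1*14.736 = 0.3684
  y_1 = 4.7156 - 0.1*56.5872 = -0.9431
Step 2: grad_x = 2*4*0.3684 = 2.9472, grad_y = 2*6*-0.9431 = -11.3174
  x_2 = 0.3684 - 0.1*2.9472 = 0.0737
  y_2 = -0.9431 - 0.1*-11.3174 = 0.1886
Step 3: grad_x = 2*4*0.0737 = 0.5894, grad_y = 2*6*0.1886 = 2.2635
  x_3 = 0.0737 - 0.1*0.5894 = 0.0147
  y_3 = 0.1886 - 0.1*2.2635 = -0.0377
f(0.0147, -0.0377) = 4*0.0147^2 + 6*(-0.0377)^2 = 0.0094


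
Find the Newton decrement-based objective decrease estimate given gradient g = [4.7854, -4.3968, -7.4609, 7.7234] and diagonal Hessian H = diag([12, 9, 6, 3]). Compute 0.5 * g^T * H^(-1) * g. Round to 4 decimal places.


Step 1: H is diagonal, so H^(-1) * g = [0.3988, -0.4885, -1.2435, 2.5745].
Step 2: g^T H^(-1) g = sum_i g_i^2 / H_ii
  = (4.7854)^2/12 + (-4.3968)^2/9 + (-7.4609)^2/6 + (7.7234)^2/3
  = 1.9083 + 2.148 + 9.2775 + 19.8836 = 33.2175
Step 3: Objective decrease = 0.5 * g^T H^(-1) g = 16.6087


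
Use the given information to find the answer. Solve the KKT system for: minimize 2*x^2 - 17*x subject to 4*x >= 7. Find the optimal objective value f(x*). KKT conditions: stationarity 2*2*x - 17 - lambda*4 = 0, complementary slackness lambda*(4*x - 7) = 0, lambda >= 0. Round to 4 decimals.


Step 1: Try lambda = 0 (constraint inactive).
Stationarity: 2*2*x - 17 = 0
x* = 17/(2*2) = 4.25
Check constraint: 4*4.25 = 17.0 >= 7 -- satisfied.
Step 2: Compute optimal value.
f(x*) = 2*4.25^2 - 17*4.25 = -36.125


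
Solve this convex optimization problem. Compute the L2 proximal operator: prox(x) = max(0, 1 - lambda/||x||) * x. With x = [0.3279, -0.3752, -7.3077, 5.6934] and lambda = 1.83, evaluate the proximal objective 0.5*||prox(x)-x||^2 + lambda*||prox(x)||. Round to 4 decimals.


Step 1: Compute ||x||.
||x|| = 9.2772
Step 2: Compute scaling factor.
scale = max(0, 1 - 1.83/9.2772) = 0.8027
Step 3: prox(x) = [0.2632, -0.3012, -5.8662, 4.5703]
||prox(x)|| = 7.4472
Step 4: Proximal objective.
0.5*||prox-x||^2 = 1.6745
lambda*||prox|| = 13.6284
Total = 15.3027


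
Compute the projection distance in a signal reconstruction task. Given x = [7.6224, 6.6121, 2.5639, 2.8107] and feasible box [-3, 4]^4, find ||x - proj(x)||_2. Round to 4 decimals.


Project each component onto [-3, 4].
clip(7.6224) = 4.0, clip(6.6121) = 4.0, clip(2.5639) = 2.5639, clip(2.8107) = 2.8107
Projection = [4.0, 4.0, 2.5639, 2.8107]
Squared diffs: [13.1218, 6.8231, 0.0, 0.0]
Distance = sqrt(19.9449) = 4.466


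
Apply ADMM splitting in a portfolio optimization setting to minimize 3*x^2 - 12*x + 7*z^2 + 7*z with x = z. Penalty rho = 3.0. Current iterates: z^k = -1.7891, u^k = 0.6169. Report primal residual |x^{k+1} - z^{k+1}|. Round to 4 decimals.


ADMM iteration with rho = 3.0, z^k = -1.7891, u^k = 0.6169
Step 1: x-update.
Minimize 3*x^2 - 12*x + (3.0/2)*(x + 1.7891 + 0.6169)^2
FOC: (2*3 + 3.0)*x = 12 + 3.0*(-1.7891 - 0.6169)
x^{k+1} = 0.5313
Step 2: z-update.
Minimize 7*z^2 + 7*z + (3.0/2)*(0.5313 - z + 0.6169)^2
FOC: (2*7 + 3.0)*z = -7 + 3.0*(0.5313 + 0.6169)
z^{k+1} = -0.2091
Step 3: u-update.
u^{k+1} = 0.6169 + 0.5313 + 0.2091 = 1.3574
Step 4: Primal residual = |0.5313 + 0.2091| = 0.7405


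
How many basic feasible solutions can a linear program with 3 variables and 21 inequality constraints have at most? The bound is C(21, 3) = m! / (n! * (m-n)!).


Each vertex corresponds to some choice of n active constraints out of m, so the number of vertices is at most C(m, n) = m! / (n!(m-n)!).
m = 21, n = 3
Numerator: 21 * 20 * 19
Denominator: 3! = 6
C(21, 3) = 1330


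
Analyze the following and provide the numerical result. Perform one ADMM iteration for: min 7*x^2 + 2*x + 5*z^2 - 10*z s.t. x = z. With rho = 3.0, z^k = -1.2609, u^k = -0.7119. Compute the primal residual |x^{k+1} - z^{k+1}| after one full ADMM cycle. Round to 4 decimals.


ADMM iteration with rho = 3.0, z^k = -1.2609, u^k = -0.7119
Step 1: x-update.
Minimize 7*x^2 + 2*x + (3.0/2)*(x + 1.2609 - 0.7119)^2
FOC: (2*7 + 3.0)*x = -2 + 3.0*(-1.2609 + 0.7119)
x^{k+1} = -0.2145
Step 2: z-update.
Minimize 5*z^2 - 10*z + (3.0/2)*(-0.2145 - z - 0.7119)^2
FOC: (2*5 + 3.0)*z = 10 + 3.0*(-0.2145 - 0.7119)
z^{k+1} = 0.5554
Step 3: u-update.
u^{k+1} = -0.7119 - 0.2145 - 0.5554 = -1.4819
Step 4: Primal residual = |-0.2145 - 0.5554| = 0.77


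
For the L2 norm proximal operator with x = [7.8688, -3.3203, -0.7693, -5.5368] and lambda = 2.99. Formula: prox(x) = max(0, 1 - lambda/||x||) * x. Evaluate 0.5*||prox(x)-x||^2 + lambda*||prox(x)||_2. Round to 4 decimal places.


Step 1: Compute ||x||.
||x|| = 10.2074
Step 2: Compute scaling factor.
scale = max(0, 1 - 2.99/10.2074) = 0.7071
Step 3: prox(x) = [5.5638, -2.3477, -0.544, -3.9149]
||prox(x)|| = 7.2174
Step 4: Proximal objective.
0.5*||prox-x||^2 = 4.4701
lambda*||prox|| = 21.58
Total = 26.05


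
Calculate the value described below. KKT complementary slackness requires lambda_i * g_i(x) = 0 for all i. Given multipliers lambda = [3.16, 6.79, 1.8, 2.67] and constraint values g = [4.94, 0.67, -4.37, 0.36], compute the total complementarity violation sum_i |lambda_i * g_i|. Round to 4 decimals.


KKT complementary slackness check:
lambda_1 * g_1 = 3.16 * 4.94 = 15.6104
lambda_2 * g_2 = 6.79 * 0.67 = 4.5493
lambda_3 * g_3 = 1.8 * -4.37 = -7.866
lambda_4 * g_4 = 2.67 * 0.36 = 0.9612
Total violation = 15.6104 + 4.5493 + 7.866 + 0.9612 = 28.9869


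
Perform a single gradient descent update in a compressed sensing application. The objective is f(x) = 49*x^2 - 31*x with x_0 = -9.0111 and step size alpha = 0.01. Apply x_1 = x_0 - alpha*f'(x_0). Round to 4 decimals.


We compute the gradient at x_0 and apply the update.
f'(x) = 98*x - 31
f'(-9.0111) = 98*-9.0111 - 31 = -914.0878
x_1 = -9.0111 - 0.01*-914.0878 = 0.1298


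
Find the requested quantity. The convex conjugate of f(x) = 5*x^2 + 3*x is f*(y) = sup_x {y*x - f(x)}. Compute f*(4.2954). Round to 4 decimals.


f*(y) = sup_x {y*x - a*x^2 - b*x} = sup_x {(y-b)*x - a*x^2}
FOC: (y - b) - 2a*x = 0 => x* = (y - b)/(2a)
x* = (4.2954 - 3)/(2*5) = 0.1295
f*(4.2954) = (y-b)^2/(4a) = (4.2954 - 3)^2/(4*5)
= 1.6781/20 = 0.0839


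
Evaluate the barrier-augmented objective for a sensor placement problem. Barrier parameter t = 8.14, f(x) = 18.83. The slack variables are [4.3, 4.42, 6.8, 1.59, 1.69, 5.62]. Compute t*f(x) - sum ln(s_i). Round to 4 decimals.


Step 1: Compute log-barrier.
ln values: [1.4586, 1.4861, 1.9169, 0.4637, 0.5247, 1.7263]
phi = -(1.4586 + 1.4861 + 1.9169 + 0.4637 + 0.5247 + 1.7263) = -7.5765
Step 2: Compute augmented objective.
t*f(x) = 8.14*18.83 = 153.2762
Total = 153.2762 - 7.5765 = 145.6997


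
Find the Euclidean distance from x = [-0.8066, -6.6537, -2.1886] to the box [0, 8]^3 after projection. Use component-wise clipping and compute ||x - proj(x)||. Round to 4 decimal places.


Project each component onto [0, 8].
clip(-0.8066) = 0.0, clip(-6.6537) = 0.0, clip(-2.1886) = 0.0
Projection = [0.0, 0.0, 0.0]
Squared diffs: [0.6506, 44.2717, 4.79]
Distance = sqrt(49.7123) = 7.0507


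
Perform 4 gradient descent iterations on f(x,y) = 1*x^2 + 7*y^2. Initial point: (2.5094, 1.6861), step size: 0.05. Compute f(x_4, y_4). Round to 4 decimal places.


Gradient descent on f(x,y) = 1*x^2 + 7*y^2.
Starting point: (2.5094, 1.6861), alpha = 0.05
Step 1: grad_x = 2*1*2.5094 = 5.0188, grad_y = 2*7*1.6861 = 23.6054
  x_1 = 2.5094 - 0.05*5.0188 = 2.2585
  y_1 = 1.6861 - 0.05*23.6054 = 0.5058
Step 2: grad_x = 2*1*2.2585 = 4.5169, grad_y = 2*7*0.5058 = 7.0816
  x_2 = 2.2585 - 0.05*4.5169 = 2.0326
  y_2 = 0.5058 - 0.05*7.0816 = 0.1517
Step 3: grad_x = 2*1*2.0326 = 4.0652, grad_y = 2*7*0.1517 = 2.1245
  x_3 = 2.0326 - 0.05*4.0652 = 1.8294
  y_3 = 0.1517 - 0.05*2.1245 = 0.0455
Step 4: grad_x = 2*1*1.8294 = 3.6587, grad_y = 2*7*0.0455 = 0.6373
  x_4 = 1.8294 - 0.05*3.6587 = 1.6464
  y_4 = 0.0455 - 0.05*0.6373 = 0.0137
f(1.6464, 0.0137) = 1*1.6464^2 + 7*0.0137^2 = 2.712


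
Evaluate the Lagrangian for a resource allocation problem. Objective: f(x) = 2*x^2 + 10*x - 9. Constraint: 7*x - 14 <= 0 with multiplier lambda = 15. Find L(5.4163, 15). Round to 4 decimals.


Step 1: Evaluate f(x).
f(5.4163) = 2*5.4163^2 + 10*5.4163 - 9 = 103.8356
Step 2: Evaluate g(x).
g(5.4163) = 7*5.4163 - 14 = 23.9141
Step 3: Compute Lagrangian.
L = 103.8356 + 15*23.9141 = 462.5471


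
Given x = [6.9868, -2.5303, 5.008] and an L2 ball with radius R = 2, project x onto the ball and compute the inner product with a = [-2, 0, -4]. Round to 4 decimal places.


Step 1: Compute ||x|| (intermediates to 6 decimals).
||x|| = sqrt(6.9868^2 + (-2.5303)^2 + 5.008^2) = 8.960907
Step 2: Project.
Since ||x|| > R, scale = R/||x|| = 2/8.960907 = 0.223192, proj(x) = scale * x
proj(x) = [1.559398, -0.564743, 1.117746]
Step 3: Dot product.
a^T * proj(x) = -2*1.559398 + 0*(-0.564743) - 4*1.117746 = -7.5898


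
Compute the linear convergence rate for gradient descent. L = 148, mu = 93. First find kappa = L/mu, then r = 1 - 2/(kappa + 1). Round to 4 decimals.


Step 1: Compute the condition number.
kappa = L/mu = 148/93 = 1.5914
Step 2: Compute the convergence rate.
r = 1 - 2/(kappa + 1) = 1 - 2*mu/(L + mu) = (L - mu)/(L + mu) = 55/241 = 0.2282


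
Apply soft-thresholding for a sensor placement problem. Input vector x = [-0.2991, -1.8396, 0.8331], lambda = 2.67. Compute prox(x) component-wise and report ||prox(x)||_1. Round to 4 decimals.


Soft-thresholding with lambda = 2.67:
prox(-0.2991) = sign(-0.2991)*max(|-0.2991| - 2.67, 0) = 0.0
prox(-1.8396) = sign(-1.8396)*max(|-1.8396| - 2.67, 0) = 0.0
prox(0.8331) = sign(0.8331)*max(|0.8331| - 2.67, 0) = 0.0
prox(x) = [0.0, 0.0, 0.0]
||prox(x)||_1 = 0.0 + 0.0 + 0.0 = 0.0


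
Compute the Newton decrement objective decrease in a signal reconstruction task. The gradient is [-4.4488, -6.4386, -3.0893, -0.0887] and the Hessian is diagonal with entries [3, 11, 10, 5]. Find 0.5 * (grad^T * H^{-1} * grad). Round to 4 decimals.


Step 1: H is diagonal, so H^(-1) * g = [-1.4829, -0.5853, -0.3089, -0.0177].
Step 2: g^T H^(-1) g = sum_i g_i^2 / H_ii
  = (-4.4488)^2/3 + (-6.4386)^2/11 + (-3.0893)^2/10 + (-0.0887)^2/5
  = 6.5973 + 3.7687 + 0.9544 + 0.0016 = 11.3219
Step 3: Objective decrease = 0.5 * g^T H^(-1) g = 5.661


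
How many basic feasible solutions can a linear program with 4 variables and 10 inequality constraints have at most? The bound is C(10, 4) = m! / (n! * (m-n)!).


Each vertex corresponds to some choice of n active constraints out of m, so the number of vertices is at most C(m, n) = m! / (n!(m-n)!).
m = 10, n = 4
Numerator: 10 * 9 * 8 * 7
Denominator: 4! = 24
C(10, 4) = 210


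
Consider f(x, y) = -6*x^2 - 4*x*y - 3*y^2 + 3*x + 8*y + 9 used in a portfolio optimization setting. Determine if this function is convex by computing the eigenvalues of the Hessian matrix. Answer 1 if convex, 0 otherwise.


The Hessian of f(x,y) = -6*x^2 - 4*x*y - 3*y^2 + 3*x + 8*y + 9 is:
H = [[-12, -4], [-4, -6]]
Trace = -12 - 6 = -18
Determinant = -12*-6 - (-4)^2 = 56
Discriminant = (-18)^2 - 4*56 = 100.0
Eigenvalues: lambda_1 = -14.0, lambda_2 = -4.0
The function is not convex.

0


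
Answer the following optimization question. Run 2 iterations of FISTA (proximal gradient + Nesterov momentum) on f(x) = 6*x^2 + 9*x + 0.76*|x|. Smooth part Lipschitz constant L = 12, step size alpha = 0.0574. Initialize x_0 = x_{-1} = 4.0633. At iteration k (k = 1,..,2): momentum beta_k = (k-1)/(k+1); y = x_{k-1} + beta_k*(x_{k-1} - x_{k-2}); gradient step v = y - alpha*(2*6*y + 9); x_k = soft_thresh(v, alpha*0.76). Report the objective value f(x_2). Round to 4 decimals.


FISTA on f(x) = 6*x^2 + 9*x + 0.76*|x|
L = 12, alpha = 0.0574
Iteration 1: beta = 0.0, y = 4.0633 + 0.0*(4.0633 - 4.0633) = 4.0633
  grad(y) = 57.7596, v = y - alpha*grad = 0.7479
  prox(v) = soft_thresh(0.7479, 0.0436) = 0.7043
Iteration 2: beta = 0.3333, y = 0.7043 + 0.3333*(0.7043 - 4.0633) = -0.4154
  grad(y) = 4.0152, v = y - alpha*grad = -0.6459
  prox(v) = soft_thresh(-0.6459, 0.0436) = -0.6022
f(x_2) = 6*(-0.6022)^2 + 9*(-0.6022) + 0.76*|-0.6022| = -2.7863
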